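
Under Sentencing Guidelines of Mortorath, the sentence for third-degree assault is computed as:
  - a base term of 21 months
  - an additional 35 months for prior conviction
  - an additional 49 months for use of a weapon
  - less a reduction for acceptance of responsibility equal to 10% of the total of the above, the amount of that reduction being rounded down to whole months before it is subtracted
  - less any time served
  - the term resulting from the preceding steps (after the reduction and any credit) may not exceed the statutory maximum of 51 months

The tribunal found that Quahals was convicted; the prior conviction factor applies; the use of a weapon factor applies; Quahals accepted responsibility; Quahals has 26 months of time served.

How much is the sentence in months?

51 months

Prior conviction enhancement: +35 months
Use of a weapon enhancement: +49 months
Adjusted term: 21 months + 35 months + 49 months = 105 months
Acceptance of responsibility reduction: 10% of 105 months = 10 months (rounded down)
After reduction: 105 − 10 = 95 months
Less time served: 95 months − 26 months = 69 months
Cap at 51 months: 69 months exceeds the cap → 51 months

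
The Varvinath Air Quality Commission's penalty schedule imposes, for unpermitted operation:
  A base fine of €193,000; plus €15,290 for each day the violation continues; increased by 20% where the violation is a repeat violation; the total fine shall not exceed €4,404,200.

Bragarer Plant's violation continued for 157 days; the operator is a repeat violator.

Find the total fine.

Per-day component: 157 × €15,290 = €2,400,530
Base plus per-day: €193,000 + €2,400,530 = €2,593,530
Enhancement: 20% of €2,593,530 = €518,706
Enhanced fine: €2,593,530 + €518,706 = €3,112,236
Cap at €4,404,200: €3,112,236 is within the cap, no reduction.

€3,112,236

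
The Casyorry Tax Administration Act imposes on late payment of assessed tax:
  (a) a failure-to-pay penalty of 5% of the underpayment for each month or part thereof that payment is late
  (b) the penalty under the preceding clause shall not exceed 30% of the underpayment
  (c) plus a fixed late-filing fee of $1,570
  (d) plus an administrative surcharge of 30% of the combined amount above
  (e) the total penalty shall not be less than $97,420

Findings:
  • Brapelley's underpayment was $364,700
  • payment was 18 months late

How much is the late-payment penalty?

Accrued rate: 5% × 18 = 90%, capped at 30% → 30%
Failure-to-pay penalty: 30% of $364,700 = $109,410
Penalty before surcharge: $109,410 + $1,570 = $110,980
Administrative surcharge: 30% of $110,980 = $33,294
Total penalty: $110,980 + $33,294 = $144,274
Minimum $97,420: $144,274 meets the minimum, no increase.

Penalty: $144,274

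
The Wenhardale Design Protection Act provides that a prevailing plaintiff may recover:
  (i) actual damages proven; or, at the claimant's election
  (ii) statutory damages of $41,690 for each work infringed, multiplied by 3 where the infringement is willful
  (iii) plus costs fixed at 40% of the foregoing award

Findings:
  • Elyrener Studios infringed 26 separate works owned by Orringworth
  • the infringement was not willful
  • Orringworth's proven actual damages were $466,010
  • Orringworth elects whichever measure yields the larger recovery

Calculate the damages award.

$1,517,516

Statutory damages: 26 × $41,690 = $1,083,940
Infringement not willful: no ×3 enhancement.
Greater of actual damages ($466,010) or statutory damages ($1,083,940): $1,083,940
Costs: 40% of $1,083,940 = $433,576
Award plus costs: $1,083,940 + $433,576 = $1,517,516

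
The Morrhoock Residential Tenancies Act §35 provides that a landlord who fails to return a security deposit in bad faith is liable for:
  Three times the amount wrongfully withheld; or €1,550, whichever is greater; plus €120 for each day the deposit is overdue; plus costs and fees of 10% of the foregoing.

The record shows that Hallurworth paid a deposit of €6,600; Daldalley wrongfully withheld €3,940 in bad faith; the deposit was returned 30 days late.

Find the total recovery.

€16,962

Trebled: 3 × €3,940 = €11,820
Minimum €1,550: €11,820 meets the minimum, no increase.
Late-return penalty: 30 × €120 = €3,600
Damages plus late penalty: €11,820 + €3,600 = €15,420
Costs and fees: 10% of €15,420 = €1,542
Total recovery: €15,420 + €1,542 = €16,962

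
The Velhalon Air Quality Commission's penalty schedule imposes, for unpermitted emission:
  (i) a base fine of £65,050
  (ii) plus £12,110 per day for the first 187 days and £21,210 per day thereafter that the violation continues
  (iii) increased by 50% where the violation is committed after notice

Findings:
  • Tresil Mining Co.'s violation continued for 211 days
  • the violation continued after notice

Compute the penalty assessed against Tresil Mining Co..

£4,257,990

First 187 days: 187 × £12,110 = £2,264,570
Remaining days: (211 − 187) × £21,210 = £509,040
Per-day component: £2,264,570 + £509,040 = £2,773,610
Base plus per-day: £65,050 + £2,773,610 = £2,838,660
Enhancement: 50% of £2,838,660 = £1,419,330
Enhanced fine: £2,838,660 + £1,419,330 = £4,257,990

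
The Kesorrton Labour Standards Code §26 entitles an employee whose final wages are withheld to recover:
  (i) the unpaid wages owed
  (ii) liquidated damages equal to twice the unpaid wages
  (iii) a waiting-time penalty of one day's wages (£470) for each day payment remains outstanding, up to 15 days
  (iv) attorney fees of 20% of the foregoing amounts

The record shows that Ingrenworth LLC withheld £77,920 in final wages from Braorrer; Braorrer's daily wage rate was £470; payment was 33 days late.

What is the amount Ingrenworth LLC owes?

£288,972

Doubled: 2 × £77,920 = £155,840
Penalty days: min(33, 15) = 15
Waiting-time penalty: 15 × £470 = £7,050
Subtotal: £77,920 + £155,840 + £7,050 = £240,810
Attorney fees: 20% of £240,810 = £48,162
Total award: £240,810 + £48,162 = £288,972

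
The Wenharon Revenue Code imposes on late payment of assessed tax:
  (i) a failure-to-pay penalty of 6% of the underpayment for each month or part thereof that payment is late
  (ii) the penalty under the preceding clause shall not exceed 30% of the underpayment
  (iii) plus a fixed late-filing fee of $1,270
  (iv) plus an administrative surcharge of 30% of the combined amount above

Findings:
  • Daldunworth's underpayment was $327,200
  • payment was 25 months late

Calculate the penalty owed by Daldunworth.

Accrued rate: 6% × 25 = 150%, capped at 30% → 30%
Failure-to-pay penalty: 30% of $327,200 = $98,160
Penalty before surcharge: $98,160 + $1,270 = $99,430
Administrative surcharge: 30% of $99,430 = $29,829
Total penalty: $99,430 + $29,829 = $129,259

$129,259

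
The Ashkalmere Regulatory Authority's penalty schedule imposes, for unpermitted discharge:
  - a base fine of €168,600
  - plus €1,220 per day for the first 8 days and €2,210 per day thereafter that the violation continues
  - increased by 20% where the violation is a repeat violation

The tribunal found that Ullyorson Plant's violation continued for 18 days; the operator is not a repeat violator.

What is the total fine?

€200,460

First 8 days: 8 × €1,220 = €9,760
Remaining days: (18 − 8) × €2,210 = €22,100
Per-day component: €9,760 + €22,100 = €31,860
Base plus per-day: €168,600 + €31,860 = €200,460
The operator is not a repeat violator: no 20% increase.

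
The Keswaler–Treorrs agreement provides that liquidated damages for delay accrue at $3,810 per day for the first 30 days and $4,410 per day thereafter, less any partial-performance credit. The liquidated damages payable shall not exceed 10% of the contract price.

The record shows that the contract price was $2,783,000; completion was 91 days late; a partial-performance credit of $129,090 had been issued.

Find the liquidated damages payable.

First 30 days: 30 × $3,810 = $114,300
Remaining days: (91 − 30) × $4,410 = $269,010
Accrued per-day damages: $114,300 + $269,010 = $383,310
Less partial-performance credit: $383,310 − $129,090 = $254,220
Cap: 10% of $2,783,000 = $278,300
Cap at $278,300: $254,220 is within the cap, no reduction.

$254,220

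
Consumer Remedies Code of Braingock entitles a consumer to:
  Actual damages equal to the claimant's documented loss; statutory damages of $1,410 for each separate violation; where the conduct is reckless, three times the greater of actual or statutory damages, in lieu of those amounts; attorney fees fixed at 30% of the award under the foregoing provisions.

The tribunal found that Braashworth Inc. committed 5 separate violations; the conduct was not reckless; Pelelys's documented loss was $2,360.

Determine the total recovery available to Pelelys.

Statutory damages: 5 × $1,410 = $7,050
Conduct not reckless: the in-lieu enhancement does not apply.
Actual plus statutory damages: $2,360 + $7,050 = $9,410
Attorney fees: 30% of $9,410 = $2,823
Total recovery: $9,410 + $2,823 = $12,233

$12,233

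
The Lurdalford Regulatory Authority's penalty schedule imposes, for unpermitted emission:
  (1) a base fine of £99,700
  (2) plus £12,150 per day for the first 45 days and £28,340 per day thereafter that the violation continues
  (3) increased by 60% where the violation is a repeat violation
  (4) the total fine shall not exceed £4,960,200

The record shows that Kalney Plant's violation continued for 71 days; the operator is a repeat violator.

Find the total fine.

£2,213,264

First 45 days: 45 × £12,150 = £546,750
Remaining days: (71 − 45) × £28,340 = £736,840
Per-day component: £546,750 + £736,840 = £1,283,590
Base plus per-day: £99,700 + £1,283,590 = £1,383,290
Enhancement: 60% of £1,383,290 = £829,974
Enhanced fine: £1,383,290 + £829,974 = £2,213,264
Cap at £4,960,200: £2,213,264 is within the cap, no reduction.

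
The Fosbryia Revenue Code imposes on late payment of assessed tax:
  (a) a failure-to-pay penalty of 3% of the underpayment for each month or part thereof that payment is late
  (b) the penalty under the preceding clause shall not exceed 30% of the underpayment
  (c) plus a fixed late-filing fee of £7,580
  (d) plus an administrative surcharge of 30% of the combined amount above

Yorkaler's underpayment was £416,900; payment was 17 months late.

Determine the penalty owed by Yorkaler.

Accrued rate: 3% × 17 = 51%, capped at 30% → 30%
Failure-to-pay penalty: 30% of £416,900 = £125,070
Penalty before surcharge: £125,070 + £7,580 = £132,650
Administrative surcharge: 30% of £132,650 = £39,795
Total penalty: £132,650 + £39,795 = £172,445

£172,445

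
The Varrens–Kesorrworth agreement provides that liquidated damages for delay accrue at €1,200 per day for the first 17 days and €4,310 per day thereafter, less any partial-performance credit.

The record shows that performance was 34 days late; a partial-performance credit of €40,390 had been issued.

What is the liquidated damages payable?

First 17 days: 17 × €1,200 = €20,400
Remaining days: (34 − 17) × €4,310 = €73,270
Accrued per-day damages: €20,400 + €73,270 = €93,670
Less partial-performance credit: €93,670 − €40,390 = €53,280

Liquidated damages: €53,280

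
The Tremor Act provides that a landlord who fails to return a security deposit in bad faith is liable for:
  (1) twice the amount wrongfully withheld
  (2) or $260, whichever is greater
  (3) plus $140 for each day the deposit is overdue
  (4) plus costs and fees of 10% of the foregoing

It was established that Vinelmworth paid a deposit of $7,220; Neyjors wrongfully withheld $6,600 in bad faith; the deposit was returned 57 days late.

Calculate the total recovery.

Doubled: 2 × $6,600 = $13,200
Minimum $260: $13,200 meets the minimum, no increase.
Late-return penalty: 57 × $140 = $7,980
Damages plus late penalty: $13,200 + $7,980 = $21,180
Costs and fees: 10% of $21,180 = $2,118
Total recovery: $21,180 + $2,118 = $23,298

$23,298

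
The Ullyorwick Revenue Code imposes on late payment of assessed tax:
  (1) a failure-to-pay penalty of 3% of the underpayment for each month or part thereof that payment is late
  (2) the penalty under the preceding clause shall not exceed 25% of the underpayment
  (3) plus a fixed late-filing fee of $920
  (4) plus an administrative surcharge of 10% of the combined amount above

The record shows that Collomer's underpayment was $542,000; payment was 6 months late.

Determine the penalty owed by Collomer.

Accrued rate: 3% × 6 = 18%, capped at 25% → 18%
Failure-to-pay penalty: 18% of $542,000 = $97,560
Penalty before surcharge: $97,560 + $920 = $98,480
Administrative surcharge: 10% of $98,480 = $9,848
Total penalty: $98,480 + $9,848 = $108,328

$108,328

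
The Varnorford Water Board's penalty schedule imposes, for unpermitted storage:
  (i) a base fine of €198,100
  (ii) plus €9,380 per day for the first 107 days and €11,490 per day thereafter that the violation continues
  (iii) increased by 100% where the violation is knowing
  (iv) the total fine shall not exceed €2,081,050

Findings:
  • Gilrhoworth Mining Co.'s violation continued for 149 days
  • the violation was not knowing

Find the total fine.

First 107 days: 107 × €9,380 = €1,003,660
Remaining days: (149 − 107) × €11,490 = €482,580
Per-day component: €1,003,660 + €482,580 = €1,486,240
Base plus per-day: €198,100 + €1,486,240 = €1,684,340
The violation was not knowing: no 100% increase.
Cap at €2,081,050: €1,684,340 is within the cap, no reduction.

€1,684,340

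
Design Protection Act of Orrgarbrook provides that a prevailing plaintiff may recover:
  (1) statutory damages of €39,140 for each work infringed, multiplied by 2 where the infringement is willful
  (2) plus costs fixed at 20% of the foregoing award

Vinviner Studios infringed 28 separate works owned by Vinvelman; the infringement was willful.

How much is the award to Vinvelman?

Statutory damages: 28 × €39,140 = €1,095,920
Doubled: 2 × €1,095,920 = €2,191,840
Costs: 20% of €2,191,840 = €438,368
Award plus costs: €2,191,840 + €438,368 = €2,630,208

€2,630,208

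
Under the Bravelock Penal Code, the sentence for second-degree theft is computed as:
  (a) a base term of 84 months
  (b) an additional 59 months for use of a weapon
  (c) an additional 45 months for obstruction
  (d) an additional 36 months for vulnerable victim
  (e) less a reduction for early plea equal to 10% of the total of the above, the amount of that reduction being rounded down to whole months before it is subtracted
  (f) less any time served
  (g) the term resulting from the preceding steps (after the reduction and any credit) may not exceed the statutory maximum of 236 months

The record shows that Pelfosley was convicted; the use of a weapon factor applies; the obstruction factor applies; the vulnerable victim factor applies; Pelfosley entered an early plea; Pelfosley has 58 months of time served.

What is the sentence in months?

Use of a weapon enhancement: +59 months
Obstruction enhancement: +45 months
Vulnerable victim enhancement: +36 months
Adjusted term: 84 months + 59 months + 45 months + 36 months = 224 months
Early plea reduction: 10% of 224 months = 22 months (rounded down)
After reduction: 224 − 22 = 202 months
Less time served: 202 months − 58 months = 144 months
Cap at 236 months: 144 months is within the cap, no reduction.

Sentence: 144 months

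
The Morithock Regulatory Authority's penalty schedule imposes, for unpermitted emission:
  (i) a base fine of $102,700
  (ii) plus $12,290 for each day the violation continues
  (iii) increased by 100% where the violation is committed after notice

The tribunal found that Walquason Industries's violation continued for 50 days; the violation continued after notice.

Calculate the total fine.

Civil penalty: $1,434,400

Per-day component: 50 × $12,290 = $614,500
Base plus per-day: $102,700 + $614,500 = $717,200
Enhancement: 100% of $717,200 = $717,200
Enhanced fine: $717,200 + $717,200 = $1,434,400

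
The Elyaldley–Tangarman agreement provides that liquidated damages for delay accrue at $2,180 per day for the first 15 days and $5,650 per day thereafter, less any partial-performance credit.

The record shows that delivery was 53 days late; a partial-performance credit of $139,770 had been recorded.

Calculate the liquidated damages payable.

Liquidated damages: $107,630

First 15 days: 15 × $2,180 = $32,700
Remaining days: (53 − 15) × $5,650 = $214,700
Accrued per-day damages: $32,700 + $214,700 = $247,400
Less partial-performance credit: $247,400 − $139,770 = $107,630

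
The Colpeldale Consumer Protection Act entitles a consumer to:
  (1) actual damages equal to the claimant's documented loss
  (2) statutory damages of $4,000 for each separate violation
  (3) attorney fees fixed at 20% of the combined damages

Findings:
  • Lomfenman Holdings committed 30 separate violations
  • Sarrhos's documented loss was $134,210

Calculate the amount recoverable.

Total recovery: $305,052

Statutory damages: 30 × $4,000 = $120,000
Combined damages: $134,210 + $120,000 = $254,210
Attorney fees: 20% of $254,210 = $50,842
Total recovery: $254,210 + $50,842 = $305,052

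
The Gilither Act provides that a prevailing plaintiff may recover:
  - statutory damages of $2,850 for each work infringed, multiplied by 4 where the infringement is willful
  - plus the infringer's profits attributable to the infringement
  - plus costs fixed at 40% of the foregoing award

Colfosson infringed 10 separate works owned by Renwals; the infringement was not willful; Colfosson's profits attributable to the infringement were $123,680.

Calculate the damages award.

Statutory damages: 10 × $2,850 = $28,500
Infringement not willful: no ×4 enhancement.
Combined award: $28,500 + $123,680 = $152,180
Costs: 40% of $152,180 = $60,872
Award plus costs: $152,180 + $60,872 = $213,052

$213,052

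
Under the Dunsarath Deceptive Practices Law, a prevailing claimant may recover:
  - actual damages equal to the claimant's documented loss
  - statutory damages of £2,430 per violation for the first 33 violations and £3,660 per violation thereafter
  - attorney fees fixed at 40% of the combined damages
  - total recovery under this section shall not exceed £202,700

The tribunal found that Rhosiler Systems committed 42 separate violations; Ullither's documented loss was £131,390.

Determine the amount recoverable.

£202,700

First 33 violations: 33 × £2,430 = £80,190
Remaining violations: (42 − 33) × £3,660 = £32,940
Statutory damages: £80,190 + £32,940 = £113,130
Combined damages: £131,390 + £113,130 = £244,520
Attorney fees: 40% of £244,520 = £97,808
Total before cap: £244,520 + £97,808 = £342,328
Cap at £202,700: £342,328 exceeds the cap → £202,700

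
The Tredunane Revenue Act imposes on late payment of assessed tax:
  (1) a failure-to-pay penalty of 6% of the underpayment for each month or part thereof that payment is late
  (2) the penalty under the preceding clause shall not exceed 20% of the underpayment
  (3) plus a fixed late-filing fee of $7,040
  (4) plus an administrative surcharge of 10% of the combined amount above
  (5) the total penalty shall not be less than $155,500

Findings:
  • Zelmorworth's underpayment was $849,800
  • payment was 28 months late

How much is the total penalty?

$194,700

Accrued rate: 6% × 28 = 168%, capped at 20% → 20%
Failure-to-pay penalty: 20% of $849,800 = $169,960
Penalty before surcharge: $169,960 + $7,040 = $177,000
Administrative surcharge: 10% of $177,000 = $17,700
Total penalty: $177,000 + $17,700 = $194,700
Minimum $155,500: $194,700 meets the minimum, no increase.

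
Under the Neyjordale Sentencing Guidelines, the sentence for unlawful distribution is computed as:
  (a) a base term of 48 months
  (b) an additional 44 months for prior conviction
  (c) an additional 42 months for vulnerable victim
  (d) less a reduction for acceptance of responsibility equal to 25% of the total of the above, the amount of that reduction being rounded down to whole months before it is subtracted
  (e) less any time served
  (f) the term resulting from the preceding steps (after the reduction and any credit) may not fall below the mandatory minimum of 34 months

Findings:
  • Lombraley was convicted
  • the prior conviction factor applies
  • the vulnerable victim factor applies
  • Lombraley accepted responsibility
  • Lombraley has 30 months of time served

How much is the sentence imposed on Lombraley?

71 months

Prior conviction enhancement: +44 months
Vulnerable victim enhancement: +42 months
Adjusted term: 48 months + 44 months + 42 months = 134 months
Acceptance of responsibility reduction: 25% of 134 months = 33 months (rounded down)
After reduction: 134 − 33 = 101 months
Less time served: 101 months − 30 months = 71 months
Minimum 34 months: 71 months meets the minimum, no increase.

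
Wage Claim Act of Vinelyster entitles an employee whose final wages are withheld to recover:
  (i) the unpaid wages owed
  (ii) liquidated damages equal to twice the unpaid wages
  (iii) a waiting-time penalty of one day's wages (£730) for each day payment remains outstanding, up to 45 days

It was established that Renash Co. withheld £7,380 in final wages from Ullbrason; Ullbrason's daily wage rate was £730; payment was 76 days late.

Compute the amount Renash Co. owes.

£54,990

Doubled: 2 × £7,380 = £14,760
Penalty days: min(76, 45) = 45
Waiting-time penalty: 45 × £730 = £32,850
Total award: £7,380 + £14,760 + £32,850 = £54,990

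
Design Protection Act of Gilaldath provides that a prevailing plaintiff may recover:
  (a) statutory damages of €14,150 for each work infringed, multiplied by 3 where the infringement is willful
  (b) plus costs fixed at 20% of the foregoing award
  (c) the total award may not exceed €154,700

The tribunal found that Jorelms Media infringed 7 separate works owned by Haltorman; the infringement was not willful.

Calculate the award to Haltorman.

Statutory damages: 7 × €14,150 = €99,050
Infringement not willful: no ×3 enhancement.
Costs: 20% of €99,050 = €19,810
Award plus costs: €99,050 + €19,810 = €118,860
Cap at €154,700: €118,860 is within the cap, no reduction.

€118,860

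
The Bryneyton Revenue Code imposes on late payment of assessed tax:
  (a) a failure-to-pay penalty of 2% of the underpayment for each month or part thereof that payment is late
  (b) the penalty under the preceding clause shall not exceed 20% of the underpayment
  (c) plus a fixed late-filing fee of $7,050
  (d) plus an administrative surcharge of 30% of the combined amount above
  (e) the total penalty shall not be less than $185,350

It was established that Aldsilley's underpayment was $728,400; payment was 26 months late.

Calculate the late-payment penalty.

Accrued rate: 2% × 26 = 52%, capped at 20% → 20%
Failure-to-pay penalty: 20% of $728,400 = $145,680
Penalty before surcharge: $145,680 + $7,050 = $152,730
Administrative surcharge: 30% of $152,730 = $45,819
Total penalty: $152,730 + $45,819 = $198,549
Minimum $185,350: $198,549 meets the minimum, no increase.

$198,549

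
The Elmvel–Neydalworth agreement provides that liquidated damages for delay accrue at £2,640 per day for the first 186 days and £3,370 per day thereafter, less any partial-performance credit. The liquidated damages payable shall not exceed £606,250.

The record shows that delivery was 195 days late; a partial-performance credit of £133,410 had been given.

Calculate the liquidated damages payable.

£387,960

First 186 days: 186 × £2,640 = £491,040
Remaining days: (195 − 186) × £3,370 = £30,330
Accrued per-day damages: £491,040 + £30,330 = £521,370
Less partial-performance credit: £521,370 − £133,410 = £387,960
Cap at £606,250: £387,960 is within the cap, no reduction.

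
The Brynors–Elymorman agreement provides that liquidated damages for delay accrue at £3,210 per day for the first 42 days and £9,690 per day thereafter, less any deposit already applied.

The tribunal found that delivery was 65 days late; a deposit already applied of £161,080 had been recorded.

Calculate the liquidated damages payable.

£196,610

First 42 days: 42 × £3,210 = £134,820
Remaining days: (65 − 42) × £9,690 = £222,870
Accrued per-day damages: £134,820 + £222,870 = £357,690
Less deposit already applied: £357,690 − £161,080 = £196,610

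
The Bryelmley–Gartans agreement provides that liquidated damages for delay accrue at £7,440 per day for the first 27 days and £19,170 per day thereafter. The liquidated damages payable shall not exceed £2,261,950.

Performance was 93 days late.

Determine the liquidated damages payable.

First 27 days: 27 × £7,440 = £200,880
Remaining days: (93 − 27) × £19,170 = £1,265,220
Accrued per-day damages: £200,880 + £1,265,220 = £1,466,100
Cap at £2,261,950: £1,466,100 is within the cap, no reduction.

Liquidated damages: £1,466,100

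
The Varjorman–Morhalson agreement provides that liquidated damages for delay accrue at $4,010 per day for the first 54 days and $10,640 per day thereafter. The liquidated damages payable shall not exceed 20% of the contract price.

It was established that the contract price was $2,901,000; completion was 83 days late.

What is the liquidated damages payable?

$525,100

First 54 days: 54 × $4,010 = $216,540
Remaining days: (83 − 54) × $10,640 = $308,560
Accrued per-day damages: $216,540 + $308,560 = $525,100
Cap: 20% of $2,901,000 = $580,200
Cap at $580,200: $525,100 is within the cap, no reduction.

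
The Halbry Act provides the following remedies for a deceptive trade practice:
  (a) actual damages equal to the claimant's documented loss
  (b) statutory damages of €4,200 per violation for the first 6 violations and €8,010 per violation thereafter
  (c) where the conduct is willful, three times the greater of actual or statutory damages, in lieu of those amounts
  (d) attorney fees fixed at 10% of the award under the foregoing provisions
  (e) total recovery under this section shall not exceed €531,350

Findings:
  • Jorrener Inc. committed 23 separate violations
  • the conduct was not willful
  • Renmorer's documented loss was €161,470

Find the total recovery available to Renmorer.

First 6 violations: 6 × €4,200 = €25,200
Remaining violations: (23 − 6) × €8,010 = €136,170
Statutory damages: €25,200 + €136,170 = €161,370
Conduct not willful: the in-lieu enhancement does not apply.
Actual plus statutory damages: €161,470 + €161,370 = €322,840
Attorney fees: 10% of €322,840 = €32,284
Total before cap: €322,840 + €32,284 = €355,124
Cap at €531,350: €355,124 is within the cap, no reduction.

€355,124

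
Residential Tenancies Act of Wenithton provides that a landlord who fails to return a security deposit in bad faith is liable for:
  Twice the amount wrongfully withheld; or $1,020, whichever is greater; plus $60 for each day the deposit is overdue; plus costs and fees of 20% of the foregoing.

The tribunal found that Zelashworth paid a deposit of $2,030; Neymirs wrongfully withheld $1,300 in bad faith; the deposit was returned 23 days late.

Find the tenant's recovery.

Doubled: 2 × $1,300 = $2,600
Minimum $1,020: $2,600 meets the minimum, no increase.
Late-return penalty: 23 × $60 = $1,380
Damages plus late penalty: $2,600 + $1,380 = $3,980
Costs and fees: 20% of $3,980 = $796
Total recovery: $3,980 + $796 = $4,776

$4,776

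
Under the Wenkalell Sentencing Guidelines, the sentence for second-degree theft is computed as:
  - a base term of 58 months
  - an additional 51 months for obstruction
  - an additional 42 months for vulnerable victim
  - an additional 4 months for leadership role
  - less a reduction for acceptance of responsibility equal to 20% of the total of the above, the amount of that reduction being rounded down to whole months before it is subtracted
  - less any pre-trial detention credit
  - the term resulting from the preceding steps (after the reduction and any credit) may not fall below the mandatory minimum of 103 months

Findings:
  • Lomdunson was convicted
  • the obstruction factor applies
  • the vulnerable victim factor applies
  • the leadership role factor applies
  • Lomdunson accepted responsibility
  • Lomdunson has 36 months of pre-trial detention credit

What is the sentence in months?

Obstruction enhancement: +51 months
Vulnerable victim enhancement: +42 months
Leadership role enhancement: +4 months
Adjusted term: 58 months + 51 months + 42 months + 4 months = 155 months
Acceptance of responsibility reduction: 20% of 155 months = 31 months (rounded down)
After reduction: 155 − 31 = 124 months
Less pre-trial detention credit: 124 months − 36 months = 88 months
Minimum 103 months: 88 months is below the minimum → 103 months

103 months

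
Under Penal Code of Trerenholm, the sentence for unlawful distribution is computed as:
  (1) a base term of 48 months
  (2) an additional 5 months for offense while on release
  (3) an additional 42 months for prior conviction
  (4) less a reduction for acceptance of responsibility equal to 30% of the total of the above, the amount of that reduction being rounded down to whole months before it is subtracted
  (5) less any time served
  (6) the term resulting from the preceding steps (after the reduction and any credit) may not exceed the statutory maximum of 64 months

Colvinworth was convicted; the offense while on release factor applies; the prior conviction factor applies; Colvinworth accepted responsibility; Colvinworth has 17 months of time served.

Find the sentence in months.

Offense while on release enhancement: +5 months
Prior conviction enhancement: +42 months
Adjusted term: 48 months + 5 months + 42 months = 95 months
Acceptance of responsibility reduction: 30% of 95 months = 28 months (rounded down)
After reduction: 95 − 28 = 67 months
Less time served: 67 months − 17 months = 50 months
Cap at 64 months: 50 months is within the cap, no reduction.

50 months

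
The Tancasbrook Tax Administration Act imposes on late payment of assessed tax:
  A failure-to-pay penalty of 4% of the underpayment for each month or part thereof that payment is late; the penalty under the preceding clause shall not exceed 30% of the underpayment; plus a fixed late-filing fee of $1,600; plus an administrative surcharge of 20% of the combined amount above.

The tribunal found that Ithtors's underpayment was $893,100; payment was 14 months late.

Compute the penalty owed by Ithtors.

Accrued rate: 4% × 14 = 56%, capped at 30% → 30%
Failure-to-pay penalty: 30% of $893,100 = $267,930
Penalty before surcharge: $267,930 + $1,600 = $269,530
Administrative surcharge: 20% of $269,530 = $53,906
Total penalty: $269,530 + $53,906 = $323,436

Penalty: $323,436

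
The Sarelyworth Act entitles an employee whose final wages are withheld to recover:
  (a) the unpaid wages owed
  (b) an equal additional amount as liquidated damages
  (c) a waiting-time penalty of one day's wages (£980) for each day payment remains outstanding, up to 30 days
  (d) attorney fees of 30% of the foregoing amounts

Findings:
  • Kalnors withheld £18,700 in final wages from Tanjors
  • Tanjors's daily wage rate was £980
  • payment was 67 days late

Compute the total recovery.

Liquidated damages (equal amount): £18,700
Penalty days: min(67, 30) = 30
Waiting-time penalty: 30 × £980 = £29,400
Subtotal: £18,700 + £18,700 + £29,400 = £66,800
Attorney fees: 30% of £66,800 = £20,040
Total award: £66,800 + £20,040 = £86,840

£86,840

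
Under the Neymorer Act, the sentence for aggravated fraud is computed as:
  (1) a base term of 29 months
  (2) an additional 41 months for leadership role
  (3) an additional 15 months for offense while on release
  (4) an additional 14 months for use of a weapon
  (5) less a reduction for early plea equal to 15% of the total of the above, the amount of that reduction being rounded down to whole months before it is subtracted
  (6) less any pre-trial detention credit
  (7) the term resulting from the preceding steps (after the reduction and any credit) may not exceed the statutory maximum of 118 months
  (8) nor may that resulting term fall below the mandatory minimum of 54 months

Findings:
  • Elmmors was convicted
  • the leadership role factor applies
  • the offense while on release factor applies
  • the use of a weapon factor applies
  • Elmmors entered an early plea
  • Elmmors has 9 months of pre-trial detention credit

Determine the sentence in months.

Sentence: 76 months

Leadership role enhancement: +41 months
Offense while on release enhancement: +15 months
Use of a weapon enhancement: +14 months
Adjusted term: 29 months + 41 months + 15 months + 14 months = 99 months
Early plea reduction: 15% of 99 months = 14 months (rounded down)
After reduction: 99 − 14 = 85 months
Less pre-trial detention credit: 85 months − 9 months = 76 months
Cap at 118 months: 76 months is within the cap, no reduction.
Minimum 54 months: 76 months meets the minimum, no increase.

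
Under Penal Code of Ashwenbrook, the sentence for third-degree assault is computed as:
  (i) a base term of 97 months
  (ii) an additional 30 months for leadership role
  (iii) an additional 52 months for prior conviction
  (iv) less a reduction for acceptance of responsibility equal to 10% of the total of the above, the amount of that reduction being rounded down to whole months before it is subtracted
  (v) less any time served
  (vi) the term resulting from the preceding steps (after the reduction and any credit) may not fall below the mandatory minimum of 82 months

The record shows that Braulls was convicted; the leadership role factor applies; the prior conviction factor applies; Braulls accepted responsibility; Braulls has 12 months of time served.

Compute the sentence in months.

Sentence: 150 months

Leadership role enhancement: +30 months
Prior conviction enhancement: +52 months
Adjusted term: 97 months + 30 months + 52 months = 179 months
Acceptance of responsibility reduction: 10% of 179 months = 17 months (rounded down)
After reduction: 179 − 17 = 162 months
Less time served: 162 months − 12 months = 150 months
Minimum 82 months: 150 months meets the minimum, no increase.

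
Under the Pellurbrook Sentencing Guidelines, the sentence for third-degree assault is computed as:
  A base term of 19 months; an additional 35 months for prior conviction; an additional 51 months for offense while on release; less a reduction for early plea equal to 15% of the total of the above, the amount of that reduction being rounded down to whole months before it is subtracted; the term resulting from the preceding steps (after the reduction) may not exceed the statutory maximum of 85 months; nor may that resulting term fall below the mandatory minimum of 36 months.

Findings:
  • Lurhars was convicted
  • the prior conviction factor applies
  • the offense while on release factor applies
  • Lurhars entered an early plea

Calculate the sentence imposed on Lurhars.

Prior conviction enhancement: +35 months
Offense while on release enhancement: +51 months
Adjusted term: 19 months + 35 months + 51 months = 105 months
Early plea reduction: 15% of 105 months = 15 months (rounded down)
After reduction: 105 − 15 = 90 months
Cap at 85 months: 90 months exceeds the cap → 85 months
Minimum 36 months: 85 months meets the minimum, no increase.

85 months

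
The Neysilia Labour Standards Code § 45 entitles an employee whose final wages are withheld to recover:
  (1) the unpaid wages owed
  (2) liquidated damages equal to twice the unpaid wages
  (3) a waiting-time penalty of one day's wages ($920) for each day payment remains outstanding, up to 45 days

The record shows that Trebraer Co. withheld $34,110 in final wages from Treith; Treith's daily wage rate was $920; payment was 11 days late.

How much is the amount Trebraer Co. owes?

Doubled: 2 × $34,110 = $68,220
Penalty days: min(11, 45) = 11
Waiting-time penalty: 11 × $920 = $10,120
Total award: $34,110 + $68,220 + $10,120 = $112,450

$112,450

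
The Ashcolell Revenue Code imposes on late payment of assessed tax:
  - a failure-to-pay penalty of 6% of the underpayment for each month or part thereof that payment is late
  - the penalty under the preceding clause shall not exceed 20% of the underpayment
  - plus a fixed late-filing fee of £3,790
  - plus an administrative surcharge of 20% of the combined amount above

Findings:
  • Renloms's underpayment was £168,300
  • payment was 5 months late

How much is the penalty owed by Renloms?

£44,940

Accrued rate: 6% × 5 = 30%, capped at 20% → 20%
Failure-to-pay penalty: 20% of £168,300 = £33,660
Penalty before surcharge: £33,660 + £3,790 = £37,450
Administrative surcharge: 20% of £37,450 = £7,490
Total penalty: £37,450 + £7,490 = £44,940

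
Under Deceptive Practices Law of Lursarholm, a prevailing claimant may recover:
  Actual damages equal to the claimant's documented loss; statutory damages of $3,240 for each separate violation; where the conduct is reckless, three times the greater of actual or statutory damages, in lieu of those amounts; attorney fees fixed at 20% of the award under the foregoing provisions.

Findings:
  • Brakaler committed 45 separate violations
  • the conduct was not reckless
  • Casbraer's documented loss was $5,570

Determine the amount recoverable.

Statutory damages: 45 × $3,240 = $145,800
Conduct not reckless: the in-lieu enhancement does not apply.
Actual plus statutory damages: $5,570 + $145,800 = $151,370
Attorney fees: 20% of $151,370 = $30,274
Total recovery: $151,370 + $30,274 = $181,644

$181,644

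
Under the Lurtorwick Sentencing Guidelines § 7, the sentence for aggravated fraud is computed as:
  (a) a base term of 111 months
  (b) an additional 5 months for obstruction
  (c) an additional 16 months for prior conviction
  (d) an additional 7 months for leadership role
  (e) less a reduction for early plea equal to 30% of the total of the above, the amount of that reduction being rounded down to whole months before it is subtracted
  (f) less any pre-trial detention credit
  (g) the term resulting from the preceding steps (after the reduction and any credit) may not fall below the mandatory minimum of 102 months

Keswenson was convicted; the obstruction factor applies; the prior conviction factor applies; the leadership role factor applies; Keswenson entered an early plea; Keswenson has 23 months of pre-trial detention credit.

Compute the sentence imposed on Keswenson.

Obstruction enhancement: +5 months
Prior conviction enhancement: +16 months
Leadership role enhancement: +7 months
Adjusted term: 111 months + 5 months + 16 months + 7 months = 139 months
Early plea reduction: 30% of 139 months = 41 months (rounded down)
After reduction: 139 − 41 = 98 months
Less pre-trial detention credit: 98 months − 23 months = 75 months
Minimum 102 months: 75 months is below the minimum → 102 months

102 months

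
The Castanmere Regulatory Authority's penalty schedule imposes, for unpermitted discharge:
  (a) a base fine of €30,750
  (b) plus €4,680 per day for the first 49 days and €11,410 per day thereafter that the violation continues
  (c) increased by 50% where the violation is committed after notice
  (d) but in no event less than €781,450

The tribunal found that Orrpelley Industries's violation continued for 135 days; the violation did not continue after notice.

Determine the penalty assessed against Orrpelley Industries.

€1,241,330

First 49 days: 49 × €4,680 = €229,320
Remaining days: (135 − 49) × €11,410 = €981,260
Per-day component: €229,320 + €981,260 = €1,210,580
Base plus per-day: €30,750 + €1,210,580 = €1,241,330
The violation did not continue after notice: no 50% increase.
Minimum €781,450: €1,241,330 meets the minimum, no increase.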